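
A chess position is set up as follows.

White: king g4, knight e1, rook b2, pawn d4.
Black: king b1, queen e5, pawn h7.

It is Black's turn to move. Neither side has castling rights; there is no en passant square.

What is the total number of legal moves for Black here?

3

Black to move; king on b1.
In check: yes, from the white rook on b2.
Legal moves: Kxb2, Kc1, Ka1.
Count: 3.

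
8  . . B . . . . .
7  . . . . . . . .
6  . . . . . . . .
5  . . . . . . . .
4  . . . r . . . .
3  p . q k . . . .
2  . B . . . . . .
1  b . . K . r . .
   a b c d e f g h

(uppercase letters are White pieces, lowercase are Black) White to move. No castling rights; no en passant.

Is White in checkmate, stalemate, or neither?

White to move; white king on d1.
In check: yes, from the black rook on f1.
King squares — c1: attacked by Rf1; e1: attacked by Rf1; c2: attacked by Qc3; d2: attacked by Qc3; e2: attacked by Kd3.
Legal moves for White: none.
In check with no legal moves → checkmate.

checkmate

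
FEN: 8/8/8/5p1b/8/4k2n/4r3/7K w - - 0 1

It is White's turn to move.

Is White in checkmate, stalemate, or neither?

stalemate

White to move; white king on h1.
In check: no.
King squares — g1: attacked by Nh3; g2: attacked by Re2; h2: attacked by Re2.
Legal moves for White: none.
Not in check and no legal moves → stalemate.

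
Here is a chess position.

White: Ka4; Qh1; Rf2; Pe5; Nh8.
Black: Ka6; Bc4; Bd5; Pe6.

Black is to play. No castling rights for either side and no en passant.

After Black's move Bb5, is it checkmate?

no

After Bb5: white king on a4; in check: yes, from the black bishop on b5.
White has 2 legal replies: Kb4, Ka3.
In check but a legal move exists → not checkmate.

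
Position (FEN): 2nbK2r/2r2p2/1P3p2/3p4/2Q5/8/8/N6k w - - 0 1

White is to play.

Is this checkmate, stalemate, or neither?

checkmate

White to move; white king on e8.
In check: yes, from the black rook on h8.
King squares — d7: attacked by Rc7; e7: attacked by Rc7; f7: attacked by Rc7; d8: attacked by Rh8; f8: attacked by Rh8.
Legal moves for White: none.
In check with no legal moves → checkmate.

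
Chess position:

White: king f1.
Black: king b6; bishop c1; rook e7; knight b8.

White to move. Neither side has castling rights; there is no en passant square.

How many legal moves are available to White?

White to move; king on f1.
In check: no.
Legal moves: Kg2, Kf2, Kg1.
Count: 3.

3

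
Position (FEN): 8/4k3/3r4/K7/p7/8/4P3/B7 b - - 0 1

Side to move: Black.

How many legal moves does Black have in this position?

21

Black to move; king on e7.
In check: no.
Legal moves: Kf8, Ke8, Kd8, Kf7, Kd7, Ke6, Rd8, Rd7, Rh6, Rg6, Rf6, Re6, Rc6, Rb6, Ra6+, Rd5+, Rd4, Rd3, Rd2, Rd1, a3.
Count: 21.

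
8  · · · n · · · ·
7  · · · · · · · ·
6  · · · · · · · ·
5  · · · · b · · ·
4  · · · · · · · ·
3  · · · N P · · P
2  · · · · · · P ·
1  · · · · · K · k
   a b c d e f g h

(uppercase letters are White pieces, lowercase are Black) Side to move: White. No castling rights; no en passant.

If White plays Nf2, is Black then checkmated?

After Nf2: black king on h1; in check: yes, from the white knight on f2.
Black has 1 legal reply: Kh2.
In check but a legal move exists → not checkmate.

no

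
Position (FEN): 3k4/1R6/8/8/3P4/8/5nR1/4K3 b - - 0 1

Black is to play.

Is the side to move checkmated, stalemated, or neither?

Black to move; black king on d8.
In check: no.
Legal moves for Black: Ke8, Kc8, Ng4, Ne4, Nh3, Nd3+, Nh1, Nd1.
Black has 8 legal moves and is not in check → neither.

neither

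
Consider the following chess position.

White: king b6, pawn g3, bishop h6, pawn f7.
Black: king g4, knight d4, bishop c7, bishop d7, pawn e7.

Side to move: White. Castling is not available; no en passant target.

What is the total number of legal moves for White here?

5

White to move; king on b6.
In check: yes, from the black bishop on c7.
Legal moves: Kxc7, Kb7, Ka7, Ka6, Kc5.
Count: 5.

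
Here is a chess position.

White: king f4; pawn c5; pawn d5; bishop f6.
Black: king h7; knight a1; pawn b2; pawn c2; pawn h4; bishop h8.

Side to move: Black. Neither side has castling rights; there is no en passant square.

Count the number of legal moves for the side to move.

Black to move; king on h7.
In check: no.
Legal moves: Bg7, Bxf6, Kg8, Kh6, Kg6, Nb3, h3, c1=Q+, c1=R, c1=B+, c1=N, b1=Q, b1=R, b1=B, b1=N.
Count: 15.

15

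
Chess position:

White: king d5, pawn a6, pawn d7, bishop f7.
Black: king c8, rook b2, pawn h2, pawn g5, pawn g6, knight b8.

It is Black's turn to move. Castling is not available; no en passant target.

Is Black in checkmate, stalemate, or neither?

neither

Black to move; black king on c8.
In check: yes, from the white pawn on d7.
King squares — b7: attacked by Pa6; c7: available; d7: available; b8: own knight; d8: available.
Legal moves for Black: Kd8, Kxd7, Kc7, Nxd7.
Black is in check but has 4 legal moves → neither.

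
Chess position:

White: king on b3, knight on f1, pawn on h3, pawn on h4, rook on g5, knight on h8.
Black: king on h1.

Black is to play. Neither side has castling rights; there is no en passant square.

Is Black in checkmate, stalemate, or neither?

stalemate

Black to move; black king on h1.
In check: no.
King squares — g1: attacked by Rg5; g2: attacked by Rg5; h2: attacked by Nf1.
Legal moves for Black: none.
Not in check and no legal moves → stalemate.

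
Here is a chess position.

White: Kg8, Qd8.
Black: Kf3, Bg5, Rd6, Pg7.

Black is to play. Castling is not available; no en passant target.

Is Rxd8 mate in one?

After Rxd8: white king on g8; in check: yes, from the black rook on d8.
White has 3 legal replies: Kh7, Kxg7, Kf7.
In check but a legal move exists → not checkmate.

no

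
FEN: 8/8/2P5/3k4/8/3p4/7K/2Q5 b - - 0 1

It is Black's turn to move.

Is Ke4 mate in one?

no

After Ke4: white king on h2; in check: no.
White is not in check, so this cannot be checkmate.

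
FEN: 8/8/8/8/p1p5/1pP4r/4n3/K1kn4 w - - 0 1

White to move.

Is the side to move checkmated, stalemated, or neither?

stalemate

White to move; white king on a1.
In check: no.
King squares — b1: attacked by Kc1; a2: attacked by Pb3; b2: attacked by Kc1.
Legal moves for White: none.
Not in check and no legal moves → stalemate.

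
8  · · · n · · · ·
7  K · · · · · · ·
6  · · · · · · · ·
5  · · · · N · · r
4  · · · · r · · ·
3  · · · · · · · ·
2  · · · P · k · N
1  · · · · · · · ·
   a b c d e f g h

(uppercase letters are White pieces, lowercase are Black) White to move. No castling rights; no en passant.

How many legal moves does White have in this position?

17

White to move; king on a7.
In check: no.
Legal moves: Kb8, Ka8, Kb6, Ka6, Nf7, Nd7, Ng6, Nc6, Neg4+, Nc4, Nef3, Nd3+, Nhg4+, Nhf3, Nf1, d3, d4.
Count: 17.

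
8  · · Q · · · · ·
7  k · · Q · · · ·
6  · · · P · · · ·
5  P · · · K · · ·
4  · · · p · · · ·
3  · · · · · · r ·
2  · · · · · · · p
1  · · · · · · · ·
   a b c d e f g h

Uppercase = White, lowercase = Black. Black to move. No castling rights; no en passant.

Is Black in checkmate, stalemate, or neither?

checkmate

Black to move; black king on a7.
In check: yes, from the white queen on d7.
King squares — a6: attacked by Qc8; b6: attacked by Pa5; b7: attacked by Qd7; a8: attacked by Qc8; b8: attacked by Qc8.
Legal moves for Black: none.
In check with no legal moves → checkmate.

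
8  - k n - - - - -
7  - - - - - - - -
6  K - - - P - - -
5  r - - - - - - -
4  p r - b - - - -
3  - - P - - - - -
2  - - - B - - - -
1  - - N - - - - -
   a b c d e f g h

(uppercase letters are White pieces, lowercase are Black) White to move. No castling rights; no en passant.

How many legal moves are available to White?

1

White to move; king on a6.
In check: yes, from the black rook on a5.
Legal moves: Kxa5.
Count: 1.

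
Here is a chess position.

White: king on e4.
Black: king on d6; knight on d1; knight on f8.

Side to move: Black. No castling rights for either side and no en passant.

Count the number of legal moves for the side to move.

Black to move; king on d6.
In check: no.
Legal moves: Nh7, Nd7, Ng6, Ne6, Ke7, Kd7, Kc7, Ke6, Kc6, Kc5, Ne3, Nc3+, Nf2+, Nb2.
Count: 14.

14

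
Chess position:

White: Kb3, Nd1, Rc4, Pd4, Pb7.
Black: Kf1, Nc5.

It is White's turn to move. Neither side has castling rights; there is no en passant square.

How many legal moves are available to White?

8

White to move; king on b3.
In check: yes, from the black knight on c5.
Legal moves: Kb4, Kc3, Ka3, Kc2, Kb2, Ka2, Rxc5, dxc5.
Count: 8.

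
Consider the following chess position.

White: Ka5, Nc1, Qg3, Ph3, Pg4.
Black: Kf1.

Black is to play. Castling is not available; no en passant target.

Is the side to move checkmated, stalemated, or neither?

Black to move; black king on f1.
In check: no.
King squares — e1: attacked by Qg3; g1: attacked by Qg3; e2: attacked by Nc1; f2: attacked by Qg3; g2: attacked by Qg3.
Legal moves for Black: none.
Not in check and no legal moves → stalemate.

stalemate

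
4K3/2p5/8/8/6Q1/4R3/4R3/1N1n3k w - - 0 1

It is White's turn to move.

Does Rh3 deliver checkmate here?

yes

After Rh3: black king on h1; in check: yes, from the white rook on h3.
King squares — g1: attacked by Qg4; g2: attacked by Re2; h2: attacked by Re2.
Black has no legal moves → checkmate.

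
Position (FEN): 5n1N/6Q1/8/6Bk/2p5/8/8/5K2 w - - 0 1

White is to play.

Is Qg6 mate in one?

no

After Qg6: black king on h5; in check: yes, from the white queen on g6.
Black has 2 legal replies: Kg4, Nxg6.
In check but a legal move exists → not checkmate.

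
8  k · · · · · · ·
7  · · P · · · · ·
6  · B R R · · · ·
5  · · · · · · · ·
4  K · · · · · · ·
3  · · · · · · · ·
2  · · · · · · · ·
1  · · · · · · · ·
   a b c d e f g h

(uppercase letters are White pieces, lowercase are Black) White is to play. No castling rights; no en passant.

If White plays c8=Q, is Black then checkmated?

yes

After c8=Q: black king on a8; in check: yes, from the white queen on c8.
King squares — a7: attacked by Bb6; b7: attacked by Qc8; b8: attacked by Qc8.
Black has no legal moves → checkmate.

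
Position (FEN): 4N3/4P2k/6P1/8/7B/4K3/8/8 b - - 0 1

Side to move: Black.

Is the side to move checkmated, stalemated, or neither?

Black to move; black king on h7.
In check: yes, from the white pawn on g6.
Legal moves for Black: Kh8, Kg8, Kh6, Kxg6.
Black is in check but has 4 legal moves → neither.

neither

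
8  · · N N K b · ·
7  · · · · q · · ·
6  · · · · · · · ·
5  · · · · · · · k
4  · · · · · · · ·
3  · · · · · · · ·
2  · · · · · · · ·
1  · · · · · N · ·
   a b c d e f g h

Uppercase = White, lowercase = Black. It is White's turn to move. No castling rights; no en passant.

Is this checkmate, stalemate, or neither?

neither

White to move; white king on e8.
In check: yes, from the black queen on e7.
Legal moves for White: Nxe7.
White is in check but has 1 legal move → neither.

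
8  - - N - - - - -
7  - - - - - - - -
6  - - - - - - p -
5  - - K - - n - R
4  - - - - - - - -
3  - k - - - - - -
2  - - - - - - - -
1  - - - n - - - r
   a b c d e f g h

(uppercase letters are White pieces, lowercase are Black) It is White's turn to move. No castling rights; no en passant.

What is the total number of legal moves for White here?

17

White to move; king on c5.
In check: no.
Legal moves: Ne7, Na7, Nd6, Nb6, Rh8, Rh7, Rh6, Rg5, Rxf5, Rh4, Rh3+, Rh2, Rxh1, Kc6, Kb6, Kd5, Kb5.
Count: 17.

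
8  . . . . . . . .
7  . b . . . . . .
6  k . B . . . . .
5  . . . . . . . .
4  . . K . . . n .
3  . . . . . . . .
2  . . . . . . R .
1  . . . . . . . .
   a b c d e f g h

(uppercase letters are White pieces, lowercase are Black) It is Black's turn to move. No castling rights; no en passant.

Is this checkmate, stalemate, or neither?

neither

Black to move; black king on a6.
In check: no.
Legal moves for Black: Bc8, Ba8, Bxc6, Ka7, Kb6, Ka5, Nh6, Nf6, Ne5+, Ne3+, Nh2, Nf2.
Black has 12 legal moves and is not in check → neither.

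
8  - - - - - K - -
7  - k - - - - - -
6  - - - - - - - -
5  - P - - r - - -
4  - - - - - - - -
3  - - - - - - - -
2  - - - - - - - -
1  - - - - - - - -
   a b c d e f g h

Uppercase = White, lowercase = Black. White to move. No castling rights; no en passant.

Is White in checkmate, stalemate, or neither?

neither

White to move; white king on f8.
In check: no.
Legal moves for White: Kg8, Kg7, Kf7, b6.
White has 4 legal moves and is not in check → neither.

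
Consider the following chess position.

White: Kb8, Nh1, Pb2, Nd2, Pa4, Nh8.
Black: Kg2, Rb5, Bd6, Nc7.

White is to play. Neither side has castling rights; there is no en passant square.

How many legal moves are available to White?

3

White to move; king on b8.
In check: yes, from the black rook on b5.
Legal moves: Kc8, Ka7, axb5.
Count: 3.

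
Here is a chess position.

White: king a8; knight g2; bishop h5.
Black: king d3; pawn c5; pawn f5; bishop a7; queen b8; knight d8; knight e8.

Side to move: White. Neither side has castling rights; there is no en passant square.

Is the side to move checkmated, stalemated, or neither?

White to move; white king on a8.
In check: yes, from the black queen on b8.
King squares — a7: attacked by Qb8; b7: attacked by Qb8; b8: attacked by Ba7.
Legal moves for White: none.
In check with no legal moves → checkmate.

checkmate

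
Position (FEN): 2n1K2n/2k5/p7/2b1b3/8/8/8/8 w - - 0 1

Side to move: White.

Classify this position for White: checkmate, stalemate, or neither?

White to move; white king on e8.
In check: no.
King squares — d7: attacked by Kc7; e7: attacked by Bc5; f7: attacked by Nh8; d8: attacked by Kc7; f8: attacked by Bc5.
Legal moves for White: none.
Not in check and no legal moves → stalemate.

stalemate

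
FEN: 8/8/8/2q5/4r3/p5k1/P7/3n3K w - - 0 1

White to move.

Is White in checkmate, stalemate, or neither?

White to move; white king on h1.
In check: no.
King squares — g1: attacked by Qc5; g2: attacked by Kg3; h2: attacked by Kg3.
Legal moves for White: none.
Not in check and no legal moves → stalemate.

stalemate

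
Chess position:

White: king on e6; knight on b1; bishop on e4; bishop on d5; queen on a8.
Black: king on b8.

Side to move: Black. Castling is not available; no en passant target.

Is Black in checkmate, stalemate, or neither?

neither

Black to move; black king on b8.
In check: yes, from the white queen on a8.
Legal moves for Black: Kc7.
Black is in check but has 1 legal move → neither.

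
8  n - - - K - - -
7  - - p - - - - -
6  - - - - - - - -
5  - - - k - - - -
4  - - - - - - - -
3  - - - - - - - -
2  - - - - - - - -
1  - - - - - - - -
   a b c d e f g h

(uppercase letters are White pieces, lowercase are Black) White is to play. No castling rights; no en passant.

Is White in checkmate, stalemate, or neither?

White to move; white king on e8.
In check: no.
Legal moves for White: Kf8, Kd8, Kf7, Ke7, Kd7.
White has 5 legal moves and is not in check → neither.

neither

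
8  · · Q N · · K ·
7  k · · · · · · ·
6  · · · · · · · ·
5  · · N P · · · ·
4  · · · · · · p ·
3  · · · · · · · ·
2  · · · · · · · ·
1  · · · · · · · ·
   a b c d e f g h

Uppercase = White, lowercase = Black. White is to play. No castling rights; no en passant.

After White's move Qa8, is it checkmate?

After Qa8: black king on a7; in check: yes, from the white queen on a8.
Black has 2 legal replies: Kxa8, Kb6.
In check but a legal move exists → not checkmate.

no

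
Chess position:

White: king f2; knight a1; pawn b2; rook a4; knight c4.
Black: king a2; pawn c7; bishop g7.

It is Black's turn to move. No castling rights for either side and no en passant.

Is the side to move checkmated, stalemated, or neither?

Black to move; black king on a2.
In check: yes, from the white rook on a4.
Legal moves for Black: Kb1.
Black is in check but has 1 legal move → neither.

neither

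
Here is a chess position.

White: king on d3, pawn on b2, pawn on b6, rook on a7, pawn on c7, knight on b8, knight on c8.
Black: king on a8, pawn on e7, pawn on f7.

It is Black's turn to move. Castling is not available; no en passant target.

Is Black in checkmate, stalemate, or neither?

Black to move; black king on a8.
In check: yes, from the white rook on a7.
King squares — a7: attacked by Pb6; b7: attacked by Ra7; b8: attacked by Pc7.
Legal moves for Black: none.
In check with no legal moves → checkmate.

checkmate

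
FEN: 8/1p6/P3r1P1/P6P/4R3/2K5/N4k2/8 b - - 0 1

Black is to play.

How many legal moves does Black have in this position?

Black to move; king on f2.
In check: no.
Legal moves: Re8, Re7, Rxg6, Rf6, Rd6, Rc6+, Rb6, Rxa6, Re5, Rxe4, Kg3, Kf3, Kg2, Kg1, Kf1, bxa6, b6, b5.
Count: 18.

18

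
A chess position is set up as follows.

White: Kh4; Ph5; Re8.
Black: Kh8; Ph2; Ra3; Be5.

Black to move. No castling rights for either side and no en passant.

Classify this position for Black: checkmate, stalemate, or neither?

Black to move; black king on h8.
In check: yes, from the white rook on e8.
King squares — g7: available; h7: available; g8: attacked by Re8.
Legal moves for Black: Kh7, Kg7.
Black is in check but has 2 legal moves → neither.

neither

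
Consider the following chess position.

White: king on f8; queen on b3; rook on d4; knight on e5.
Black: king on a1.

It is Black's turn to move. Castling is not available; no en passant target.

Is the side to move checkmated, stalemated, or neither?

Black to move; black king on a1.
In check: no.
King squares — b1: attacked by Qb3; a2: attacked by Qb3; b2: attacked by Qb3.
Legal moves for Black: none.
Not in check and no legal moves → stalemate.

stalemate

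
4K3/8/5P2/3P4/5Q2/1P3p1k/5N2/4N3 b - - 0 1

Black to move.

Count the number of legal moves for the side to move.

Black to move; king on h3.
In check: yes, from the white knight on f2.
Legal moves: none.
Count: 0.

0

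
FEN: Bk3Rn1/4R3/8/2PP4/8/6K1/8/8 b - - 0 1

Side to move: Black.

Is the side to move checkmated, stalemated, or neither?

Black to move; black king on b8.
In check: yes, from the white rook on f8.
King squares — a7: attacked by Re7; b7: attacked by Re7; c7: attacked by Re7; a8: attacked by Rf8; c8: attacked by Rf8.
Legal moves for Black: none.
In check with no legal moves → checkmate.

checkmate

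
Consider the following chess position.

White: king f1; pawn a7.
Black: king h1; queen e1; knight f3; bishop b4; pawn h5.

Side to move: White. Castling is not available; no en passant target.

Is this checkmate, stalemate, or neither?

White to move; white king on f1.
In check: yes, from the black queen on e1.
King squares — e1: attacked by Nf3; g1: attacked by Qe1; e2: attacked by Qe1; f2: attacked by Qe1; g2: attacked by Kh1.
Legal moves for White: none.
In check with no legal moves → checkmate.

checkmate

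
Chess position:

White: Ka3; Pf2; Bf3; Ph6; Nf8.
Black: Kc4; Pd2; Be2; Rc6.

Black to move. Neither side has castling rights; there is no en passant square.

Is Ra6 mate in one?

After Ra6: white king on a3; in check: yes, from the black rook on a6.
White has 1 legal reply: Kb2.
In check but a legal move exists → not checkmate.

no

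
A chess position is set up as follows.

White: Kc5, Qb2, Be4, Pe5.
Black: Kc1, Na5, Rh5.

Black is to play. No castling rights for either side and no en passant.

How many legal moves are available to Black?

Black to move; king on c1.
In check: yes, from the white queen on b2.
Legal moves: Kxb2, Kd1.
Count: 2.

2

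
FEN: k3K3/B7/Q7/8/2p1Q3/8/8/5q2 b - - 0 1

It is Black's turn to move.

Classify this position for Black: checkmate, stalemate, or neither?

checkmate

Black to move; black king on a8.
In check: yes, from the white queen on e4.
King squares — a7: attacked by Qa6; b7: attacked by Qe4; b8: attacked by Ba7.
Legal moves for Black: none.
In check with no legal moves → checkmate.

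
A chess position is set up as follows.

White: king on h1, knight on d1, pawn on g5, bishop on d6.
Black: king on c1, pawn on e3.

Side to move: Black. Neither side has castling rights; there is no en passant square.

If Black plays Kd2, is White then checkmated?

After Kd2: white king on h1; in check: no.
White is not in check, so this cannot be checkmate.

no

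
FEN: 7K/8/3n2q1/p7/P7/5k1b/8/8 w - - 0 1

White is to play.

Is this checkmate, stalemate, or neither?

White to move; white king on h8.
In check: no.
King squares — g7: attacked by Qg6; h7: attacked by Qg6; g8: attacked by Qg6.
Legal moves for White: none.
Not in check and no legal moves → stalemate.

stalemate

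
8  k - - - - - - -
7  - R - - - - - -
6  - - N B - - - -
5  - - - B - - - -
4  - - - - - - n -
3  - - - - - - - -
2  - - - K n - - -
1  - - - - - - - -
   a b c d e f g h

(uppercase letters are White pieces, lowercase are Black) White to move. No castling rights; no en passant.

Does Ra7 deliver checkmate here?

After Ra7: black king on a8; in check: yes, from the white rook on a7.
King squares — a7: attacked by Nc6; b7: attacked by Ra7; b8: attacked by Nc6.
Black has no legal moves → checkmate.

yes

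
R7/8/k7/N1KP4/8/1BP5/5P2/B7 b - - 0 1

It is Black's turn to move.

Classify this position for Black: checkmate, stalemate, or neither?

Black to move; black king on a6.
In check: yes, from the white rook on a8.
King squares — a5: attacked by Ra8; b5: attacked by Kc5; b6: attacked by Kc5; a7: attacked by Ra8; b7: attacked by Na5.
Legal moves for Black: none.
In check with no legal moves → checkmate.

checkmate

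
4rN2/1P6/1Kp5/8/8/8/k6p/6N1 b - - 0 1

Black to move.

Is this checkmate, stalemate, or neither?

Black to move; black king on a2.
In check: no.
Legal moves for Black include: Rxf8, Rd8, Rc8, Rb8, Ra8, Re7, Re6, Re5, Re4, Re3, Re2, Re1, Kb3, Ka3, Kb2, Kb1, Ka1, hxg1=Q+, ... (list truncated; more exist).
Black has legal moves and is not in check → neither.

neither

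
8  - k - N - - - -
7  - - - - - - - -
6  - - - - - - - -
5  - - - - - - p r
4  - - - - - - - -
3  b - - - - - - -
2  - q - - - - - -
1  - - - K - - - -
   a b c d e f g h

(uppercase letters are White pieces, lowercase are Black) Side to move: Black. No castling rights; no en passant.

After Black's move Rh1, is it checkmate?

After Rh1: white king on d1; in check: yes, from the black rook on h1.
King squares — c1: attacked by Rh1; e1: attacked by Rh1; c2: attacked by Qb2; d2: attacked by Qb2; e2: attacked by Qb2.
White has no legal moves → checkmate.

yes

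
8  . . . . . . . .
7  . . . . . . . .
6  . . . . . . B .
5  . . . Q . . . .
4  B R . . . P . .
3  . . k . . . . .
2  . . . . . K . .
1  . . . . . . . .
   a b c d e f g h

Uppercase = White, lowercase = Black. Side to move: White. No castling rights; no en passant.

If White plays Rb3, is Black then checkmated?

After Rb3: black king on c3; in check: yes, from the white rook on b3.
King squares — b2: attacked by Rb3; c2: attacked by Bg6; d2: attacked by Qd5; b3: attacked by Ba4; d3: attacked by Rb3; b4: attacked by Rb3; c4: attacked by Qd5; d4: attacked by Qd5.
Black has no legal moves → checkmate.

yes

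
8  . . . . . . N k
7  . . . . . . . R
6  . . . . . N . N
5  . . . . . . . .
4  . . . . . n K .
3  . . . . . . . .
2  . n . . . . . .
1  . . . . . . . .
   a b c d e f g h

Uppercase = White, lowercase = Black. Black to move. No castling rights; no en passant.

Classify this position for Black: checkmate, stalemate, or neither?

checkmate

Black to move; black king on h8.
In check: yes, from the white rook on h7.
King squares — g7: attacked by Rh7; h7: attacked by Nf6; g8: attacked by Nf6.
Legal moves for Black: none.
In check with no legal moves → checkmate.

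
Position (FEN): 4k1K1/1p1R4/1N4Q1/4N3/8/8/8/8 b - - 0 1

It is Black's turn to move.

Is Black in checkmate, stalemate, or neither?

Black to move; black king on e8.
In check: yes, from the white queen on g6.
King squares — d7: attacked by Ne5; e7: attacked by Rd7; f7: attacked by Ne5; d8: attacked by Rd7; f8: attacked by Kg8.
Legal moves for Black: none.
In check with no legal moves → checkmate.

checkmate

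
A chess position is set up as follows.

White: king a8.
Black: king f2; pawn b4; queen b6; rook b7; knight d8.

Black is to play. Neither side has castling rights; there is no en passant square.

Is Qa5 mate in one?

After Qa5: white king on a8; in check: yes, from the black queen on a5.
King squares — a7: attacked by Qa5; b7: attacked by Nd8; b8: attacked by Rb7.
White has no legal moves → checkmate.

yes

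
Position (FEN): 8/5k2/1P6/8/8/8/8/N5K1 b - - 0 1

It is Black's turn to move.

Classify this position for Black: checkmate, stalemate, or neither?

neither

Black to move; black king on f7.
In check: no.
Legal moves for Black: Kg8, Kf8, Ke8, Kg7, Ke7, Kg6, Kf6, Ke6.
Black has 8 legal moves and is not in check → neither.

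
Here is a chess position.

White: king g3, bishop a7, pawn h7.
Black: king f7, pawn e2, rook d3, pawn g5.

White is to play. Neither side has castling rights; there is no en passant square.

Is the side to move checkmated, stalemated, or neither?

neither

White to move; white king on g3.
In check: yes, from the black rook on d3.
King squares — f2: available; g2: available; h2: available; f3: attacked by Rd3; h3: attacked by Rd3; f4: attacked by Pg5; g4: available; h4: attacked by Pg5.
Legal moves for White: Kg4, Kh2, Kg2, Kf2, Be3.
White is in check but has 5 legal moves → neither.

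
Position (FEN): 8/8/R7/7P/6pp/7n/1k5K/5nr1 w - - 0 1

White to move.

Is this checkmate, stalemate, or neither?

checkmate

White to move; white king on h2.
In check: yes, from the black knight on f1.
King squares — g1: attacked by Nh3; h1: attacked by Rg1; g2: attacked by Rg1; g3: attacked by Nf1; h3: attacked by Pg4.
Legal moves for White: none.
In check with no legal moves → checkmate.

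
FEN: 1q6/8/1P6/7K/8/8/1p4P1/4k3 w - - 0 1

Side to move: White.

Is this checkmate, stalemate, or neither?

neither

White to move; white king on h5.
In check: no.
Legal moves for White: Kh6, Kg6, Kg5, Kh4, Kg4, b7, g3, g4.
White has 8 legal moves and is not in check → neither.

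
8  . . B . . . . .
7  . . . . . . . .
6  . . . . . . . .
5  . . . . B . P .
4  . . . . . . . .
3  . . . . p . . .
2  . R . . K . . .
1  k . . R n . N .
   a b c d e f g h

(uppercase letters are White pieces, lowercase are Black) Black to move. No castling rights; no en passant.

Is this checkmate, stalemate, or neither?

checkmate

Black to move; black king on a1.
In check: yes, from the white rook on d1.
King squares — b1: attacked by Rd1; a2: attacked by Rb2; b2: attacked by Be5.
Legal moves for Black: none.
In check with no legal moves → checkmate.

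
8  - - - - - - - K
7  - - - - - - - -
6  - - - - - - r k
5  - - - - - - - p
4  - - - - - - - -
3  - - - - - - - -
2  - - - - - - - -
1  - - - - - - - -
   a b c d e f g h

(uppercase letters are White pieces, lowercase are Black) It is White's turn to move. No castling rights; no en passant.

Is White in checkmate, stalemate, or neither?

stalemate

White to move; white king on h8.
In check: no.
King squares — g7: attacked by Rg6; h7: attacked by Kh6; g8: attacked by Rg6.
Legal moves for White: none.
Not in check and no legal moves → stalemate.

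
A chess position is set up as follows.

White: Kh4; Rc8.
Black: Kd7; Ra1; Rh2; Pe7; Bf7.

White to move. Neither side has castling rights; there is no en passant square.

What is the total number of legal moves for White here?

3

White to move; king on h4.
In check: yes, from the black rook on h2.
Legal moves: Kg5, Kg4, Kg3.
Count: 3.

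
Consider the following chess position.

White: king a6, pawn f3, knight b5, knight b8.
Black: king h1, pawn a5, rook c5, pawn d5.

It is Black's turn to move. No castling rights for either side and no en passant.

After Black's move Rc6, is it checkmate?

no

After Rc6: white king on a6; in check: yes, from the black rook on c6.
White has 4 legal replies: Kb7, Ka7, Kxa5, Nxc6.
In check but a legal move exists → not checkmate.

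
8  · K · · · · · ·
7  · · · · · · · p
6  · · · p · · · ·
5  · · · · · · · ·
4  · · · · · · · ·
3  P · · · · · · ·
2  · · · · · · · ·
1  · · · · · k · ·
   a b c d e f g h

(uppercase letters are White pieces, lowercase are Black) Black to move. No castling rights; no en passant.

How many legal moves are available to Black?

8

Black to move; king on f1.
In check: no.
Legal moves: Kg2, Kf2, Ke2, Kg1, Ke1, h6, d5, h5.
Count: 8.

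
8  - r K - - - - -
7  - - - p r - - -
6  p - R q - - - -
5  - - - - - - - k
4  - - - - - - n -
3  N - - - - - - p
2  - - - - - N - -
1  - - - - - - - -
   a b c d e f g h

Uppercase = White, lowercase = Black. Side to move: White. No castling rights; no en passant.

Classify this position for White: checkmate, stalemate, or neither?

checkmate

White to move; white king on c8.
In check: yes, from the black rook on b8.
King squares — b7: attacked by Rb8; c7: attacked by Qd6; d7: attacked by Qd6; b8: attacked by Qd6; d8: attacked by Rb8.
Legal moves for White: none.
In check with no legal moves → checkmate.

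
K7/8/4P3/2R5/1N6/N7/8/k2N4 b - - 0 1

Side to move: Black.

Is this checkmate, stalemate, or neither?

stalemate

Black to move; black king on a1.
In check: no.
King squares — b1: attacked by Na3; a2: attacked by Nb4; b2: attacked by Nd1.
Legal moves for Black: none.
Not in check and no legal moves → stalemate.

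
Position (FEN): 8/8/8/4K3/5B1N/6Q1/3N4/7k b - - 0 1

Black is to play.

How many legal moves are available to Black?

Black to move; king on h1.
In check: no.
Legal moves: none.
Count: 0.

0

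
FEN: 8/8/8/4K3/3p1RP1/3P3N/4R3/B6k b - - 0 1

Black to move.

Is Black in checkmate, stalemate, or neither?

stalemate

Black to move; black king on h1.
In check: no.
King squares — g1: attacked by Nh3; g2: attacked by Re2; h2: attacked by Re2.
Legal moves for Black: none.
Not in check and no legal moves → stalemate.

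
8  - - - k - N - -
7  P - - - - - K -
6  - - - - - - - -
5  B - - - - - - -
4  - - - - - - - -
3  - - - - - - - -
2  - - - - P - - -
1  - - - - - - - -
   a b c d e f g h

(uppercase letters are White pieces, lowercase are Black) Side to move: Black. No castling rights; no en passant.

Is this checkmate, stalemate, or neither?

neither

Black to move; black king on d8.
In check: yes, from the white bishop on a5.
King squares — c7: attacked by Ba5; d7: attacked by Nf8; e7: available; c8: available; e8: available.
Legal moves for Black: Ke8, Kc8, Ke7.
Black is in check but has 3 legal moves → neither.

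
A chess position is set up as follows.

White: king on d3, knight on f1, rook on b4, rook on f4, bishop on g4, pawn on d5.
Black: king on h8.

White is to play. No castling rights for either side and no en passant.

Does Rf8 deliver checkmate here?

no

After Rf8: black king on h8; in check: yes, from the white rook on f8.
Black has 2 legal replies: Kh7, Kg7.
In check but a legal move exists → not checkmate.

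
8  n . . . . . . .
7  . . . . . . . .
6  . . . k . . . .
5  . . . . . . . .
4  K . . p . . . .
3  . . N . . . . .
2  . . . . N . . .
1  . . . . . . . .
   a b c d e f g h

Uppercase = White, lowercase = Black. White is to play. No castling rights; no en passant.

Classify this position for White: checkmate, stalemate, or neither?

White to move; white king on a4.
In check: no.
Legal moves for White: Kb5, Ka5, Kb4, Kb3, Ka3, Nd5, Nb5+, Ne4+, Na2, Nd1, Nb1, Nf4, Nxd4, Ng3, Ng1, Nc1.
White has 16 legal moves and is not in check → neither.

neither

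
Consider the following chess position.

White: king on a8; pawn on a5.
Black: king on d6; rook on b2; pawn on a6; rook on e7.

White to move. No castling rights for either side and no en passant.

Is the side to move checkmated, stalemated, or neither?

stalemate

White to move; white king on a8.
In check: no.
King squares — a7: attacked by Re7; b7: attacked by Rb2; b8: attacked by Rb2.
Legal moves for White: none.
Not in check and no legal moves → stalemate.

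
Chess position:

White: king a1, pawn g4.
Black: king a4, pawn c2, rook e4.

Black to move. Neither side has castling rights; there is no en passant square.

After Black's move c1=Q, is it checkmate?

no

After c1=Q: white king on a1; in check: yes, from the black queen on c1.
White has 1 legal reply: Ka2.
In check but a legal move exists → not checkmate.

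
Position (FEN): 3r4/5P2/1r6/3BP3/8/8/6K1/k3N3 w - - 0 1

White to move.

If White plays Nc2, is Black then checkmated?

no

After Nc2: black king on a1; in check: yes, from the white knight on c2.
Black has 2 legal replies: Kb2, Kb1.
In check but a legal move exists → not checkmate.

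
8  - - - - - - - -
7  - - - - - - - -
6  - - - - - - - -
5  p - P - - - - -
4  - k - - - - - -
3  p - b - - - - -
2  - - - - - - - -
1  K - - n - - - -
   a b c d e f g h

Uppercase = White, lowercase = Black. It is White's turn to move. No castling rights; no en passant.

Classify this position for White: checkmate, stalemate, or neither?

White to move; white king on a1.
In check: yes, from the black bishop on c3.
King squares — b1: available; a2: available; b2: attacked by Nd1.
Legal moves for White: Ka2, Kb1.
White is in check but has 2 legal moves → neither.

neither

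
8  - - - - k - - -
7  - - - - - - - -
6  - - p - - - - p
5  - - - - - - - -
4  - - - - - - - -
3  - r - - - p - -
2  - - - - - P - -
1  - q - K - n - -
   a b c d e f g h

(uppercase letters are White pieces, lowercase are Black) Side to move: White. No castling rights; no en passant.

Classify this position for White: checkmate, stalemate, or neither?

checkmate

White to move; white king on d1.
In check: yes, from the black queen on b1.
King squares — c1: attacked by Qb1; e1: attacked by Qb1; c2: attacked by Qb1; d2: attacked by Nf1; e2: attacked by Pf3.
Legal moves for White: none.
In check with no legal moves → checkmate.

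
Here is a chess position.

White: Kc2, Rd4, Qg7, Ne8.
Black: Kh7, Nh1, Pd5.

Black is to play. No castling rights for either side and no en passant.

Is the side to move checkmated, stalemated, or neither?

checkmate

Black to move; black king on h7.
In check: yes, from the white queen on g7.
King squares — g6: attacked by Qg7; h6: attacked by Qg7; g7: attacked by Ne8; g8: attacked by Qg7; h8: attacked by Qg7.
Legal moves for Black: none.
In check with no legal moves → checkmate.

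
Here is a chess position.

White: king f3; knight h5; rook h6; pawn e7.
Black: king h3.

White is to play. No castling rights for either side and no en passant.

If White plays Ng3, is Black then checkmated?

After Ng3: black king on h3; in check: yes, from the white rook on h6.
King squares — g2: attacked by Kf3; h2: attacked by Rh6; g3: attacked by Kf3; g4: attacked by Kf3; h4: attacked by Rh6.
Black has no legal moves → checkmate.

yes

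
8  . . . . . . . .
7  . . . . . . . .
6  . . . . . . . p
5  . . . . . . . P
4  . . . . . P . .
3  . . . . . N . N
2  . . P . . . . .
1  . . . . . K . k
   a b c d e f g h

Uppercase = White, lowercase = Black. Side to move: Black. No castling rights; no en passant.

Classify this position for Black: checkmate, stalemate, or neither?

Black to move; black king on h1.
In check: no.
King squares — g1: attacked by Kf1; g2: attacked by Kf1; h2: attacked by Nf3.
Legal moves for Black: none.
Not in check and no legal moves → stalemate.

stalemate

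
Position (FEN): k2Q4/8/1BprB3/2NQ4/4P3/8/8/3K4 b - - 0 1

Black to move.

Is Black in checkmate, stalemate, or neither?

Black to move; black king on a8.
In check: yes, from the white queen on d8.
King squares — a7: attacked by Bb6; b7: attacked by Nc5; b8: attacked by Qd8.
Legal moves for Black: Rxd8.
Black is in check but has 1 legal move → neither.

neither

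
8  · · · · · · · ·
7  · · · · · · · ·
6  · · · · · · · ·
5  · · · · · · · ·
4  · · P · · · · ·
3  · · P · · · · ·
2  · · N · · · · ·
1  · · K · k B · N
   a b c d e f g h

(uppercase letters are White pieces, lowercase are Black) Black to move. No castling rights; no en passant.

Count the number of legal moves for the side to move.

Black to move; king on e1.
In check: yes, from the white knight on c2.
Legal moves: Kxf1.
Count: 1.

1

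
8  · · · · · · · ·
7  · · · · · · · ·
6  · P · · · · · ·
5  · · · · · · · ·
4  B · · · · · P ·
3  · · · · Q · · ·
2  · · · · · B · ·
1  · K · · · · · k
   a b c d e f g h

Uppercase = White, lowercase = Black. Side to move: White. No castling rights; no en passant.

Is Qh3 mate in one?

yes

After Qh3: black king on h1; in check: yes, from the white queen on h3.
King squares — g1: attacked by Bf2; g2: attacked by Qh3; h2: attacked by Qh3.
Black has no legal moves → checkmate.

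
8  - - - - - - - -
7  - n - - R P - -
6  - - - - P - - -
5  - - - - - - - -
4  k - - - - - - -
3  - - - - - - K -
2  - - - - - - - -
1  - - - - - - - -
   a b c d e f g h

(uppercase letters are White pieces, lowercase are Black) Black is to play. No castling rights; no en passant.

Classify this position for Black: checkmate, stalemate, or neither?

Black to move; black king on a4.
In check: no.
Legal moves for Black: Nd8, Nd6, Nc5, Na5, Kb5, Ka5, Kb4, Kb3, Ka3.
Black has 9 legal moves and is not in check → neither.

neither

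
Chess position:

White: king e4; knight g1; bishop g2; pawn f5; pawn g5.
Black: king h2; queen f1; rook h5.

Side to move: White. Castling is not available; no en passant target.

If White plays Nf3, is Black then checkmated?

no

After Nf3: black king on h2; in check: yes, from the white knight on f3.
Black has 3 legal replies: Kg3, Kxg2, Qxf3+.
In check but a legal move exists → not checkmate.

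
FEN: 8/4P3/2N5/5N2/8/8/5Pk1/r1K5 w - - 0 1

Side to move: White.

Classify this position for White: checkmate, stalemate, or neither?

White to move; white king on c1.
In check: yes, from the black rook on a1.
Legal moves for White: Kd2, Kc2, Kb2.
White is in check but has 3 legal moves → neither.

neither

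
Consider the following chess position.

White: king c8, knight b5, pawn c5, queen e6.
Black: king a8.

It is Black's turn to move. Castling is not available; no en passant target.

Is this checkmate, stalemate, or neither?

Black to move; black king on a8.
In check: no.
King squares — a7: attacked by Nb5; b7: attacked by Kc8; b8: attacked by Kc8.
Legal moves for Black: none.
Not in check and no legal moves → stalemate.

stalemate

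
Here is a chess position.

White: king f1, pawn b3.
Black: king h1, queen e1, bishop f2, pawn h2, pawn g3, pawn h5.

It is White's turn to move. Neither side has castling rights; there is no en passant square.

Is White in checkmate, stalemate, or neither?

White to move; white king on f1.
In check: yes, from the black queen on e1.
King squares — e1: attacked by Bf2; g1: attacked by Qe1; e2: attacked by Qe1; f2: attacked by Qe1; g2: attacked by Kh1.
Legal moves for White: none.
In check with no legal moves → checkmate.

checkmate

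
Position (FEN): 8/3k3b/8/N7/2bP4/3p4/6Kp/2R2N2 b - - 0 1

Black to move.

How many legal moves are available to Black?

24

Black to move; king on d7.
In check: no.
Legal moves: Bhg8, Bg6, Bf5, Be4+, Ke8, Kd8, Kc8, Ke7, Kc7, Ke6, Kd6, Bcg8, Bf7, Be6, Ba6, Bd5+, Bb5, Bb3, Ba2, d2, h1=Q+, h1=R, h1=B+, h1=N.
Count: 24.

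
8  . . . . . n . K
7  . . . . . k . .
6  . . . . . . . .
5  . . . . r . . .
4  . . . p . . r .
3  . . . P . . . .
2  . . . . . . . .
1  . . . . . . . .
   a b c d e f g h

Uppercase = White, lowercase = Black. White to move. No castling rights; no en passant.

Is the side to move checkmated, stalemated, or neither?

White to move; white king on h8.
In check: no.
King squares — g7: attacked by Rg4; h7: attacked by Nf8; g8: attacked by Rg4.
Legal moves for White: none.
Not in check and no legal moves → stalemate.

stalemate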